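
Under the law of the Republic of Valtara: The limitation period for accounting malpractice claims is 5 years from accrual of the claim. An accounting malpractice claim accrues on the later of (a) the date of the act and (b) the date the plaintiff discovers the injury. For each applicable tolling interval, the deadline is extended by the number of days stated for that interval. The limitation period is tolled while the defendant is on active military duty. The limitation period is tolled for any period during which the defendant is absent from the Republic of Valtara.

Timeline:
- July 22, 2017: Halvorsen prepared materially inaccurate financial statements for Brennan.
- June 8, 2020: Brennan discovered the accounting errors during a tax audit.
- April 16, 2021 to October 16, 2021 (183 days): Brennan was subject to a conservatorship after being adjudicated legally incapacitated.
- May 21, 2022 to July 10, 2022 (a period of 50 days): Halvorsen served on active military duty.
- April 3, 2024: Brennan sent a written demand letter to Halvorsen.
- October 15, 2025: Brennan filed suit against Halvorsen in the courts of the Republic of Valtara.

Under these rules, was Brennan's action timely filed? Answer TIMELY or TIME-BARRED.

Because discovery on June 8, 2020 post-dates the July 22, 2017 act, accrual under the later-of rule falls on June 8, 2020.
5 years from June 8, 2020 is June 8, 2025.
Because the defendant's active military service ran from May 21, 2022 to July 10, 2022, the deadline is extended by 50 days to July 28, 2025.
No stated provision tolls the period for the plaintiff's incapacity, so the interval from April 16, 2021 to October 16, 2021 has no effect on the deadline.
The other events in the timeline have no effect on the limitation period under the stated rules.
Filing on October 15, 2025 missed the July 28, 2025 deadline — the action is time-barred.

TIME-BARRED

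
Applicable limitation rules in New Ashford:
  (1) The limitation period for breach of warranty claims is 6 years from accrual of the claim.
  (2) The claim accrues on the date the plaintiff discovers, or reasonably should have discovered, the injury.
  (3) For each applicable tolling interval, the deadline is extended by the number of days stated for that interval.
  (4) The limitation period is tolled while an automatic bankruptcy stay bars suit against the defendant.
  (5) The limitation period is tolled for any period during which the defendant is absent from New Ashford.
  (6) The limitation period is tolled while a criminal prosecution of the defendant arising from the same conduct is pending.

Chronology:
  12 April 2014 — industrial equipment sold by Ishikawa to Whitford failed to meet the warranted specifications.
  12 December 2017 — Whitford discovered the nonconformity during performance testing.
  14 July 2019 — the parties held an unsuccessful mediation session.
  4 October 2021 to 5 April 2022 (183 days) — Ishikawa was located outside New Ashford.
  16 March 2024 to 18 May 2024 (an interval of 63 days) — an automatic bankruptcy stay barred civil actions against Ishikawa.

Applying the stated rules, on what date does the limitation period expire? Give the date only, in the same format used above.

14 August 2024

The claim did not accrue until Whitford discovered the injury on 12 December 2017; the 12 April 2014 act date does not start the clock under the stated rule.
The untolled deadline — 6 years after 12 December 2017 — is 12 December 2023.
The period was tolled for 183 days by the defendant's absence from the jurisdiction (4 October 2021 to 5 April 2022), pushing the deadline to 12 June 2024.
The automatic bankruptcy stay from 16 March 2024 to 18 May 2024 tolled the period for 63 days, extending the deadline to 14 August 2024.
Nothing else in the chronology tolls or restarts the period.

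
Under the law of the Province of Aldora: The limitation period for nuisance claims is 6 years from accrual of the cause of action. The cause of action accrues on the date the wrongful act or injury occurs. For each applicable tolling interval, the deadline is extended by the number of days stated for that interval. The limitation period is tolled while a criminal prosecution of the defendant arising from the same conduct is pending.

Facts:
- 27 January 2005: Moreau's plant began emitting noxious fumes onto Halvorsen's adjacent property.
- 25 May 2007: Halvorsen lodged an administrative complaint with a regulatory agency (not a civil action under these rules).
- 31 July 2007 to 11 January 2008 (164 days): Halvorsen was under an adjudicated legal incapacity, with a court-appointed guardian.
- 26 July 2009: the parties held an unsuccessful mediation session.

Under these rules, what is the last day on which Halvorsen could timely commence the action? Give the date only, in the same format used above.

27 January 2011

The limitation period began to run on 27 January 2005.
Adding the 6 years base period to 27 January 2005 gives a deadline of 27 January 2011, before any tolling.
The plaintiff's legal incapacity from 31 July 2007 to 11 January 2008 does not toll the period, because no stated rule makes the plaintiff's incapacity a tolling event.
The other events in the timeline have no effect on the limitation period under the stated rules.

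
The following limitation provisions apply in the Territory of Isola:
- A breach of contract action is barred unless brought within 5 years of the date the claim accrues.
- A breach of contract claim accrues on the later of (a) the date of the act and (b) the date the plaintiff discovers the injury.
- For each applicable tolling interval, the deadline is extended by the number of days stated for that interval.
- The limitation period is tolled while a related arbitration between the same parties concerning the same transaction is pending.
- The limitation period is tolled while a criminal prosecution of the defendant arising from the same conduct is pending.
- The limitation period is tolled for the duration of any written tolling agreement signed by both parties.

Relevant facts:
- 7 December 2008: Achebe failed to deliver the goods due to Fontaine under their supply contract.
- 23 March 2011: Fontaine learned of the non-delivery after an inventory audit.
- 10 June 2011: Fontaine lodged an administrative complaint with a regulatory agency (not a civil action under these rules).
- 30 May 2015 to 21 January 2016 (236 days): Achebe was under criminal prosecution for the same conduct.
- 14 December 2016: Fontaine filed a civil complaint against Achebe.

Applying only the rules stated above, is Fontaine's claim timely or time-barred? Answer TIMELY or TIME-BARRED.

TIME-BARRED

Because discovery on 23 March 2011 post-dates the 7 December 2008 act, accrual under the later-of rule falls on 23 March 2011.
5 years from 23 March 2011 is 23 March 2016.
The period was tolled for 236 days by the pending criminal prosecution (30 May 2015 to 21 January 2016), pushing the deadline to 14 November 2016.
The other events in the timeline have no effect on the limitation period under the stated rules.
The 14 December 2016 filing falls after the 14 November 2016 deadline; the claim is time-barred.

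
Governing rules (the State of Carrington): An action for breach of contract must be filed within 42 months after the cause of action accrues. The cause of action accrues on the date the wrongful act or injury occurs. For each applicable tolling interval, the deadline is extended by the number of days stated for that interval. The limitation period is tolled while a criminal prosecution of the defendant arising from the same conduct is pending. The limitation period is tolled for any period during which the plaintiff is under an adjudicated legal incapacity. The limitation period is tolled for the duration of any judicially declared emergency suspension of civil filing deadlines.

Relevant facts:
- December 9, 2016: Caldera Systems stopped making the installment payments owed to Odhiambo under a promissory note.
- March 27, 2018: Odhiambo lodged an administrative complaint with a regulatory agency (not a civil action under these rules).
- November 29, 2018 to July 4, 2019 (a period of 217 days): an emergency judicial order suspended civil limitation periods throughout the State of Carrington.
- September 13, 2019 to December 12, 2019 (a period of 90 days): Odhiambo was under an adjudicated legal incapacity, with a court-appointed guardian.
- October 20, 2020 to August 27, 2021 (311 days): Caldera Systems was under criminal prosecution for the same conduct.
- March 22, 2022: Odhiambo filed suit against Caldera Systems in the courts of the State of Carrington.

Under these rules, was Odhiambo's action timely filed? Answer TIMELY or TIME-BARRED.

The cause of action accrued on December 9, 2016, the date of the act.
Adding the 42 months base period to December 9, 2016 gives a deadline of June 9, 2020, before any tolling.
The emergency suspension of filing deadlines from November 29, 2018 to July 4, 2019 tolled the period for 217 days, extending the deadline to January 12, 2021.
Because the plaintiff's legal incapacity ran from September 13, 2019 to December 12, 2019, the deadline is extended by 90 days to April 12, 2021.
The period was tolled for 311 days by the pending criminal prosecution (October 20, 2020 to August 27, 2021), pushing the deadline to February 17, 2022.
The other events in the timeline have no effect on the limitation period under the stated rules.
Filing on March 22, 2022 missed the February 17, 2022 deadline — the action is time-barred.

TIME-BARRED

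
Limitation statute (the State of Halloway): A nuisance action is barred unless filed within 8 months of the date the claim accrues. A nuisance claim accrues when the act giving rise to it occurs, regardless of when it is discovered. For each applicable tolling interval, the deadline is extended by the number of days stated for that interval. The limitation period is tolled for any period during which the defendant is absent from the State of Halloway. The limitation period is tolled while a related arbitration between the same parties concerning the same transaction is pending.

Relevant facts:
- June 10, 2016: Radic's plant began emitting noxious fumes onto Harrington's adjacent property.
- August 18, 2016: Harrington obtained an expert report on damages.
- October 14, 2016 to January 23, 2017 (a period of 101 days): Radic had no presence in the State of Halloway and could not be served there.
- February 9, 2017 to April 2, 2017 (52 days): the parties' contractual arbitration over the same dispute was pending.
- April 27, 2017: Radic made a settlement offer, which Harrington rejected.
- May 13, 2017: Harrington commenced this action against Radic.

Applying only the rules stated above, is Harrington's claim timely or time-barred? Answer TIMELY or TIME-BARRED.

TIMELY

The claim accrued on June 10, 2016, when the wrongful act occurred.
The untolled deadline — 8 months after June 10, 2016 — is February 10, 2017.
The defendant's absence from the jurisdiction from October 14, 2016 to January 23, 2017 tolled the period for 101 days, extending the deadline to May 22, 2017.
The pending related arbitration from February 9, 2017 to April 2, 2017 tolled the period for 52 days, extending the deadline to July 13, 2017.
The other events in the timeline have no effect on the limitation period under the stated rules.
The May 13, 2017 filing precedes the July 13, 2017 deadline; the claim is timely.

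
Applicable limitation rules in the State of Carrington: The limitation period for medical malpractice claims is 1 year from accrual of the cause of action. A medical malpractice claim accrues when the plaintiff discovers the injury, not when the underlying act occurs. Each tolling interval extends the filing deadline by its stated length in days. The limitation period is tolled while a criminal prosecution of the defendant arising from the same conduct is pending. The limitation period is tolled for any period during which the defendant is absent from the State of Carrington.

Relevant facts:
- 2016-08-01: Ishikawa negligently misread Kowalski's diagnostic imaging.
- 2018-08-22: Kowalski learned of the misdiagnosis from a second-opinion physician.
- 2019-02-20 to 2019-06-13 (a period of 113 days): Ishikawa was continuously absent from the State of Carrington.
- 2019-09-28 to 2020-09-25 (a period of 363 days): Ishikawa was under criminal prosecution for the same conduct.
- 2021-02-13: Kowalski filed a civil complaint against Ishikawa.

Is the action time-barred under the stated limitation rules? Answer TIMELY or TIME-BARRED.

TIME-BARRED

The claim did not accrue until Kowalski discovered the injury on 2018-08-22; the 2016-08-01 act date does not start the clock under the stated rule.
Adding the 1 year base period to 2018-08-22 gives a deadline of 2019-08-22, before any tolling.
The period was tolled for 113 days by the defendant's absence from the jurisdiction (2019-02-20 to 2019-06-13), pushing the deadline to 2019-12-13.
Because the pending criminal prosecution ran from 2019-09-28 to 2020-09-25, the deadline is extended by 363 days to 2020-12-10.
Filing on 2021-02-13 missed the 2020-12-10 deadline — the action is time-barred.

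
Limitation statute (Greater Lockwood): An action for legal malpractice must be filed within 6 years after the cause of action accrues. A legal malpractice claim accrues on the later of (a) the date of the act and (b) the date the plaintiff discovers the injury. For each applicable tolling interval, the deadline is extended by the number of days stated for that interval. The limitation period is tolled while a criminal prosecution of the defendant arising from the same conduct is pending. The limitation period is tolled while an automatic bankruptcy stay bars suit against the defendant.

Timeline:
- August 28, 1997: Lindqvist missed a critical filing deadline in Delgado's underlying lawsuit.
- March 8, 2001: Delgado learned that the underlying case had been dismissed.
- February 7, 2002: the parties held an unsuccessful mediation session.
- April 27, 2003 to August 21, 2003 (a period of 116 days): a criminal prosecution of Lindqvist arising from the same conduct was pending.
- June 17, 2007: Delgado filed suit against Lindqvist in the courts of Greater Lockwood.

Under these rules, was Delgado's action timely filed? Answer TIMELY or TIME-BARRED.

The claim accrued on March 8, 2001 — the later of the August 28, 1997 act and the March 8, 2001 discovery.
The untolled deadline — 6 years after March 8, 2001 — is March 8, 2007.
The pending criminal prosecution from April 27, 2003 to August 21, 2003 tolled the period for 116 days, extending the deadline to July 2, 2007.
None of the other events listed affects the running of the period under the stated rules.
Filing on June 17, 2007 beat the July 2, 2007 deadline — the action is timely.

TIMELY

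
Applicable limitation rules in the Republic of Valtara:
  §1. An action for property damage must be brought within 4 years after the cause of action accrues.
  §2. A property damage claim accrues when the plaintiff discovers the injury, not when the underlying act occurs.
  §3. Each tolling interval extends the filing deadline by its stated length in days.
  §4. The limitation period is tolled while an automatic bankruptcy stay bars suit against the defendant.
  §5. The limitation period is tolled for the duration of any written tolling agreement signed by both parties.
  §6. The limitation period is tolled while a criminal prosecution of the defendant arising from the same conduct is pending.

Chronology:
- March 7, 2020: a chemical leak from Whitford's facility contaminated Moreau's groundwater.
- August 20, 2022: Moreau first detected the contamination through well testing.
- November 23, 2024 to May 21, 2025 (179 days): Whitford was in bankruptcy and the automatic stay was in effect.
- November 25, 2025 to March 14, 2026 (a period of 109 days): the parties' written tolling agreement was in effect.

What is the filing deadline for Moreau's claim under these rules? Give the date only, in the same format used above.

Accrual is tied to discovery, so the period began on August 20, 2022 rather than on March 7, 2020 when the act occurred.
Adding the 4 years base period to August 20, 2022 gives a deadline of August 20, 2026, before any tolling.
The automatic bankruptcy stay from November 23, 2024 to May 21, 2025 tolled the period for 179 days, extending the deadline to February 15, 2027.
Because the written tolling agreement ran from November 25, 2025 to March 14, 2026, the deadline is extended by 109 days to June 4, 2027.

June 4, 2027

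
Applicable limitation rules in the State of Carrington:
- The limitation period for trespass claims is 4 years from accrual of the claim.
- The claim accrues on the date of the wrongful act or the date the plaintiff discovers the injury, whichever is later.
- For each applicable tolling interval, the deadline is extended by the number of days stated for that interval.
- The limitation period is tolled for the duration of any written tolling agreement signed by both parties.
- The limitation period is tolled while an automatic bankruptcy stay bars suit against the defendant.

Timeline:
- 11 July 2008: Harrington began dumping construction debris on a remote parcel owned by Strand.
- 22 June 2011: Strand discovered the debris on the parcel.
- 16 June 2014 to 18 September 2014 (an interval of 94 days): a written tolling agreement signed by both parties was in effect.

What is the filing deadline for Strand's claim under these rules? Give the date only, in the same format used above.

Because discovery on 22 June 2011 post-dates the 11 July 2008 act, accrual under the later-of rule falls on 22 June 2011.
Adding the 4 years base period to 22 June 2011 gives a deadline of 22 June 2015, before any tolling.
The period was tolled for 94 days by the written tolling agreement (16 June 2014 to 18 September 2014), pushing the deadline to 24 September 2015.

24 September 2015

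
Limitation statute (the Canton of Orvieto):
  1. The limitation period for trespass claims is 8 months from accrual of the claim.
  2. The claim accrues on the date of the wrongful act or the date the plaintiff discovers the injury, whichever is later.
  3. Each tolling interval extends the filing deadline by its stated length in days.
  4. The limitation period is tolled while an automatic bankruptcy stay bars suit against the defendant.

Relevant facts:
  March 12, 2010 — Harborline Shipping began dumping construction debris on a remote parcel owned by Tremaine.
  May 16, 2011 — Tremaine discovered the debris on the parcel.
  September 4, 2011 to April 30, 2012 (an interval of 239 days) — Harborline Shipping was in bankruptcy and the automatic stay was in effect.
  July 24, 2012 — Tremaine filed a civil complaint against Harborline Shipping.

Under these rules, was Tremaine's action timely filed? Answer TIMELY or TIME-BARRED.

Taking the later of the act (March 12, 2010) and discovery (May 16, 2011), the claim accrued on May 16, 2011.
The untolled deadline — 8 months after May 16, 2011 — is January 16, 2012.
The period was tolled for 239 days by the automatic bankruptcy stay (September 4, 2011 to April 30, 2012), pushing the deadline to September 11, 2012.
Filing on July 24, 2012 beat the September 11, 2012 deadline — the action is timely.

TIMELY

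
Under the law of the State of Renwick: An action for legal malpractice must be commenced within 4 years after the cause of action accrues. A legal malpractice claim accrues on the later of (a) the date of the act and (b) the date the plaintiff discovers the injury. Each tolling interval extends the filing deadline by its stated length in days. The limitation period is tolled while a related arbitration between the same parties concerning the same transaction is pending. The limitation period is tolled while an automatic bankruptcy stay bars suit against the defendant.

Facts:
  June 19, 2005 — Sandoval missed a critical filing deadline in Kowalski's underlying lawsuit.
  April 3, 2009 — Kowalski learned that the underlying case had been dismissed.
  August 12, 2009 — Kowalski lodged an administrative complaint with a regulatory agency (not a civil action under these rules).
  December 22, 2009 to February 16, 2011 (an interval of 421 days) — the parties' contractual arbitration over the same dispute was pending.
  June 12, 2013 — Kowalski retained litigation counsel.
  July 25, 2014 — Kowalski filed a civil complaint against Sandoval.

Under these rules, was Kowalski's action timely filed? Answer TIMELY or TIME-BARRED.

The claim accrued on April 3, 2009 — the later of the June 19, 2005 act and the April 3, 2009 discovery.
4 years from April 3, 2009 is April 3, 2013.
Because the pending related arbitration ran from December 22, 2009 to February 16, 2011, the deadline is extended by 421 days to May 29, 2014.
None of the other events listed affects the running of the period under the stated rules.
Kowalski filed on July 25, 2014, after the May 29, 2014 deadline, so the action is time-barred.

TIME-BARRED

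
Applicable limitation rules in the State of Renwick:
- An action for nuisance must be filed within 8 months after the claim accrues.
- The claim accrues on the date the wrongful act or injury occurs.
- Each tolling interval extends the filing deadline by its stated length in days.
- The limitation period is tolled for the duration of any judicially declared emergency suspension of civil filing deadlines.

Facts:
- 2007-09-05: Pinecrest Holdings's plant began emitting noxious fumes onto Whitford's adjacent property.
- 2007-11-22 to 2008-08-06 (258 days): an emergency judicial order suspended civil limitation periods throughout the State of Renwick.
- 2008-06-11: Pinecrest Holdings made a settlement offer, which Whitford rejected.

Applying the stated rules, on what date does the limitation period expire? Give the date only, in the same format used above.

2009-01-18

The limitation period began to run on 2007-09-05.
Adding the 8 months base period to 2007-09-05 gives a deadline of 2008-05-05, before any tolling.
The emergency suspension of filing deadlines from 2007-11-22 to 2008-08-06 tolled the period for 258 days, extending the deadline to 2009-01-18.
Nothing else in the chronology tolls or restarts the period.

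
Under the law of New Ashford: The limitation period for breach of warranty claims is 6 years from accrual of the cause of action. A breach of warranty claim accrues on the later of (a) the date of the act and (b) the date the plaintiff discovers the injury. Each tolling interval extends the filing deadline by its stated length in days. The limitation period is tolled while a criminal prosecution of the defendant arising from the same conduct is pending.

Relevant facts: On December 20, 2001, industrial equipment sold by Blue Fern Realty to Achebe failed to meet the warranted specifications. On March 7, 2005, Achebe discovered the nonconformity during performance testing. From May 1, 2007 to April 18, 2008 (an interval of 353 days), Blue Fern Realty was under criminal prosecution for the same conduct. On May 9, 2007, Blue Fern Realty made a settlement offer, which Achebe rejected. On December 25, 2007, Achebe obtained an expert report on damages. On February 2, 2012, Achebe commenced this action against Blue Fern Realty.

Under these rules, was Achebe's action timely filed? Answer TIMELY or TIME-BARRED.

Taking the later of the act (December 20, 2001) and discovery (March 7, 2005), the claim accrued on March 7, 2005.
Adding the 6 years base period to March 7, 2005 gives a deadline of March 7, 2011, before any tolling.
The pending criminal prosecution from May 1, 2007 to April 18, 2008 tolled the period for 353 days, extending the deadline to February 23, 2012.
The other events in the timeline have no effect on the limitation period under the stated rules.
The February 2, 2012 filing precedes the February 23, 2012 deadline; the claim is timely.

TIMELY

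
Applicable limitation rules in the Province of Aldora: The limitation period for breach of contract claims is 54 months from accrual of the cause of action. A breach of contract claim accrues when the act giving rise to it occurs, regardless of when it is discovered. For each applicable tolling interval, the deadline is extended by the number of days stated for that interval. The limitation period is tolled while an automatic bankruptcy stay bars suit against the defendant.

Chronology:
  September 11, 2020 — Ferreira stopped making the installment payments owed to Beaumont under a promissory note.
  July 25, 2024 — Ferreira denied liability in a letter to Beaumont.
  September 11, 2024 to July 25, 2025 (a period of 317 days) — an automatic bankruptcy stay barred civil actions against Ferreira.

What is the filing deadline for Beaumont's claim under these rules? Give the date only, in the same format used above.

The cause of action accrued on September 11, 2020, the date of the act.
The untolled deadline — 54 months after September 11, 2020 — is March 11, 2025.
Because the automatic bankruptcy stay ran from September 11, 2024 to July 25, 2025, the deadline is extended by 317 days to January 22, 2026.
None of the other events listed affects the running of the period under the stated rules.

January 22, 2026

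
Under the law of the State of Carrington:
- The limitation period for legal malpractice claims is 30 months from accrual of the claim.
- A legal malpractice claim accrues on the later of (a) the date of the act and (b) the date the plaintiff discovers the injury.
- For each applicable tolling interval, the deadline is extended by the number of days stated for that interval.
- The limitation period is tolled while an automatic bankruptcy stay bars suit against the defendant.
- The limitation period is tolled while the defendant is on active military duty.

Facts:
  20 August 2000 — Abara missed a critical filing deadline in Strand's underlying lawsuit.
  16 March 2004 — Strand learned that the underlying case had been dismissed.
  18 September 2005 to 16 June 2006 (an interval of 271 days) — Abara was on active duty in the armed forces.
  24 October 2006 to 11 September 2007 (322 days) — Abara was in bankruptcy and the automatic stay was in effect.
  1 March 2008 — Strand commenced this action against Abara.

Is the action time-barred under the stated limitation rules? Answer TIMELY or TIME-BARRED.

The claim accrued on 16 March 2004 — the later of the 20 August 2000 act and the 16 March 2004 discovery.
30 months from 16 March 2004 is 16 September 2006.
Because the defendant's active military service ran from 18 September 2005 to 16 June 2006, the deadline is extended by 271 days to 14 June 2007.
Because the automatic bankruptcy stay ran from 24 October 2006 to 11 September 2007, the deadline is extended by 322 days to 1 May 2008.
Filing on 1 March 2008 beat the 1 May 2008 deadline — the action is timely.

TIMELY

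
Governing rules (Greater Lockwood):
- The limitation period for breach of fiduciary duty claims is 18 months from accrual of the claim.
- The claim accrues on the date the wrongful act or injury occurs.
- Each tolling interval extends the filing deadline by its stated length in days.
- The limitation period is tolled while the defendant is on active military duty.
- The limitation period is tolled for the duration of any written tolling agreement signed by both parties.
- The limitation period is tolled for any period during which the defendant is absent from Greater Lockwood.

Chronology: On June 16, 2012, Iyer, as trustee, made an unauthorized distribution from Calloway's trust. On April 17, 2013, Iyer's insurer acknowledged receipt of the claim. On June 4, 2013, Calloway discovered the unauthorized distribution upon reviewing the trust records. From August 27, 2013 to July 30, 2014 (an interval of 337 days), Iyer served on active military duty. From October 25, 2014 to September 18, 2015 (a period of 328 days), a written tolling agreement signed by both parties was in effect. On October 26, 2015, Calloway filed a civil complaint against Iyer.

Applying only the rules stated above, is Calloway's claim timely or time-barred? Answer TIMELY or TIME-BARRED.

The claim accrued on June 16, 2012, when the wrongful act occurred; under the stated occurrence rule the June 4, 2013 discovery does not delay accrual.
Adding the 18 months base period to June 16, 2012 gives a deadline of December 16, 2013, before any tolling.
The defendant's active military service from August 27, 2013 to July 30, 2014 tolled the period for 337 days, extending the deadline to November 18, 2014.
The period was tolled for 328 days by the written tolling agreement (October 25, 2014 to September 18, 2015), pushing the deadline to October 12, 2015.
Nothing else in the chronology tolls or restarts the period.
The October 26, 2015 filing falls after the October 12, 2015 deadline; the claim is time-barred.

TIME-BARRED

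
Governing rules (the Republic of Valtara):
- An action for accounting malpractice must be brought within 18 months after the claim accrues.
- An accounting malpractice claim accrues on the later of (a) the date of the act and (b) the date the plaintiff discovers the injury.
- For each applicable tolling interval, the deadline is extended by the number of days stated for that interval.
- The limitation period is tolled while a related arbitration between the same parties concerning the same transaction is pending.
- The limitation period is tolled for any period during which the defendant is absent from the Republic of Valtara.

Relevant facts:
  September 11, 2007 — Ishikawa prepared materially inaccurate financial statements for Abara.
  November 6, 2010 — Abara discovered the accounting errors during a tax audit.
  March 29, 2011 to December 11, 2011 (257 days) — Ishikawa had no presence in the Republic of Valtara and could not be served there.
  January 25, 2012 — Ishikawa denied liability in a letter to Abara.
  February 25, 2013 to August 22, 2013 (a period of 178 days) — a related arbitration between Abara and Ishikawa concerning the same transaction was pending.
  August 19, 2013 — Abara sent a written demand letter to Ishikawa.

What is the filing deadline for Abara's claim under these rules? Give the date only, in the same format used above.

January 18, 2013

Because discovery on November 6, 2010 post-dates the September 11, 2007 act, accrual under the later-of rule falls on November 6, 2010.
The untolled deadline — 18 months after November 6, 2010 — is May 6, 2012.
The defendant's absence from the jurisdiction from March 29, 2011 to December 11, 2011 tolled the period for 257 days, extending the deadline to January 18, 2013.
The pending related arbitration starting February 25, 2013 came too late — the period had run on January 18, 2013 — and so does not extend the deadline.
Nothing else in the chronology tolls or restarts the period.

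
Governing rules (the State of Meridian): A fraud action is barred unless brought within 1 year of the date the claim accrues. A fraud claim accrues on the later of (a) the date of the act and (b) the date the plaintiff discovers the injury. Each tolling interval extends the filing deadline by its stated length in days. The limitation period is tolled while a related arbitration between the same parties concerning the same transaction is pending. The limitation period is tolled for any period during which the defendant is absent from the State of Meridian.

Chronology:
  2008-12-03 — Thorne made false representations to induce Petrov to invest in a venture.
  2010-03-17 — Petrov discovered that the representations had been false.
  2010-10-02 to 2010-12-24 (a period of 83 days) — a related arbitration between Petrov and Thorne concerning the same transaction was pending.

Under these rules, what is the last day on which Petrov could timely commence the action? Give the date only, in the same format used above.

2011-06-08

The claim accrued on 2010-03-17 — the later of the 2008-12-03 act and the 2010-03-17 discovery.
1 year from 2010-03-17 is 2011-03-17.
Because the pending related arbitration ran from 2010-10-02 to 2010-12-24, the deadline is extended by 83 days to 2011-06-08.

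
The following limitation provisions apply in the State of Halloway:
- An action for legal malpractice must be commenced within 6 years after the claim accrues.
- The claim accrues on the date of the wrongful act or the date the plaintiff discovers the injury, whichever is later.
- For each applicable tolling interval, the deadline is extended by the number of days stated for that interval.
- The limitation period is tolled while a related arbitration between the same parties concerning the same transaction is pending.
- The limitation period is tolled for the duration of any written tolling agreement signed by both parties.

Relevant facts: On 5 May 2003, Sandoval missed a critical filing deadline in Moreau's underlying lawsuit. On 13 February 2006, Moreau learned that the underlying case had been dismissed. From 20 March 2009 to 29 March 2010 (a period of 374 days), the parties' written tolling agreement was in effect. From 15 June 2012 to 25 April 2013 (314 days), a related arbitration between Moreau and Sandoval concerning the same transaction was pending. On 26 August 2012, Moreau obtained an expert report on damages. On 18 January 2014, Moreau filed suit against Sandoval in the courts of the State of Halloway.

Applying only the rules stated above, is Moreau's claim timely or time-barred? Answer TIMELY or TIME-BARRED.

TIME-BARRED

Taking the later of the act (5 May 2003) and discovery (13 February 2006), the claim accrued on 13 February 2006.
The untolled deadline — 6 years after 13 February 2006 — is 13 February 2012.
Because the written tolling agreement ran from 20 March 2009 to 29 March 2010, the deadline is extended by 374 days to 21 February 2013.
The period was tolled for 314 days by the pending related arbitration (15 June 2012 to 25 April 2013), pushing the deadline to 1 January 2014.
Nothing else in the chronology tolls or restarts the period.
Filing on 18 January 2014 missed the 1 January 2014 deadline — the action is time-barred.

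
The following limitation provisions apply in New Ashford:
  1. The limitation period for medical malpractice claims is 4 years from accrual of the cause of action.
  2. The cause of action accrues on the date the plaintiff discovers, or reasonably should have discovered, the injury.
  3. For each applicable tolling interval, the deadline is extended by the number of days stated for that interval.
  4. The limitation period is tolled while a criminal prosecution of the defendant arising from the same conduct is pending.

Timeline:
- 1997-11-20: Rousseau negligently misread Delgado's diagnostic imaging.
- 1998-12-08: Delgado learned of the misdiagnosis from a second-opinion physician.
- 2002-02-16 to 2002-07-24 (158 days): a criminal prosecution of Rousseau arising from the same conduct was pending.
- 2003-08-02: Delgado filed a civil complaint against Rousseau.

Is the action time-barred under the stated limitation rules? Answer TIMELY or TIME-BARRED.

TIME-BARRED

Under the discovery rule, the claim accrued on 1998-12-08, when Delgado discovered the injury — not on the 1997-11-20 date of the underlying act.
4 years from 1998-12-08 is 2002-12-08.
The pending criminal prosecution from 2002-02-16 to 2002-07-24 tolled the period for 158 days, extending the deadline to 2003-05-15.
Filing on 2003-08-02 missed the 2003-05-15 deadline — the action is time-barred.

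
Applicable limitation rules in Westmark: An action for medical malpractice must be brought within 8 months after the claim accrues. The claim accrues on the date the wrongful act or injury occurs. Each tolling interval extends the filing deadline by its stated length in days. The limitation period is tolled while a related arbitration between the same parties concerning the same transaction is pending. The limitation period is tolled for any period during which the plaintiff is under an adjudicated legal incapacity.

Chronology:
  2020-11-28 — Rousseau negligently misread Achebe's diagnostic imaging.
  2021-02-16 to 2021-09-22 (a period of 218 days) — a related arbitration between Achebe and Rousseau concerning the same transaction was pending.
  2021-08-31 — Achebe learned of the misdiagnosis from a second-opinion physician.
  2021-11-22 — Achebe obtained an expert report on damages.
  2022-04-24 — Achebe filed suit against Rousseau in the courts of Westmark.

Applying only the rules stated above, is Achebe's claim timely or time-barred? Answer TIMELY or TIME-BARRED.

The claim accrued on 2020-11-28, when the wrongful act occurred; under the stated occurrence rule the 2021-08-31 discovery does not delay accrual.
Adding the 8 months base period to 2020-11-28 gives a deadline of 2021-07-28, before any tolling.
The period was tolled for 218 days by the pending related arbitration (2021-02-16 to 2021-09-22), pushing the deadline to 2022-03-03.
The other events in the timeline have no effect on the limitation period under the stated rules.
Achebe filed on 2022-04-24, after the 2022-03-03 deadline, so the action is time-barred.

TIME-BARRED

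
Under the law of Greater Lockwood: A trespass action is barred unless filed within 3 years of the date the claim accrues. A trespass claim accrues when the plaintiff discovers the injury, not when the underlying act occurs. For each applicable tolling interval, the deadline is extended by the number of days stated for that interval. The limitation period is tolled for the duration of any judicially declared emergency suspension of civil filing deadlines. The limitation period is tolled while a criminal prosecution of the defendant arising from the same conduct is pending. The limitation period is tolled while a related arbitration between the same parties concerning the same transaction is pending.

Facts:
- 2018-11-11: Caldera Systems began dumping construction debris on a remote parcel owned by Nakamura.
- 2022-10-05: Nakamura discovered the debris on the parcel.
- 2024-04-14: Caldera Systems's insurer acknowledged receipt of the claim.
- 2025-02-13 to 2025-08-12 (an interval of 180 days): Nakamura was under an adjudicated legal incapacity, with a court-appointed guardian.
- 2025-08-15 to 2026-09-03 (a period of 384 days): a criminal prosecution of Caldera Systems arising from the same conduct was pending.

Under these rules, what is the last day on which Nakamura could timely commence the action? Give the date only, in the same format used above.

Under the discovery rule, the claim accrued on 2022-10-05, when Nakamura discovered the injury — not on the 2018-11-11 date of the underlying act.
The untolled deadline — 3 years after 2022-10-05 — is 2025-10-05.
The pending criminal prosecution from 2025-08-15 to 2026-09-03 tolled the period for 384 days, extending the deadline to 2026-10-24.
Although the plaintiff's incapacity ran from 2025-02-13 to 2025-08-12, the stated rules do not make that a tolling event, so it is disregarded.
None of the other events listed affects the running of the period under the stated rules.

2026-10-24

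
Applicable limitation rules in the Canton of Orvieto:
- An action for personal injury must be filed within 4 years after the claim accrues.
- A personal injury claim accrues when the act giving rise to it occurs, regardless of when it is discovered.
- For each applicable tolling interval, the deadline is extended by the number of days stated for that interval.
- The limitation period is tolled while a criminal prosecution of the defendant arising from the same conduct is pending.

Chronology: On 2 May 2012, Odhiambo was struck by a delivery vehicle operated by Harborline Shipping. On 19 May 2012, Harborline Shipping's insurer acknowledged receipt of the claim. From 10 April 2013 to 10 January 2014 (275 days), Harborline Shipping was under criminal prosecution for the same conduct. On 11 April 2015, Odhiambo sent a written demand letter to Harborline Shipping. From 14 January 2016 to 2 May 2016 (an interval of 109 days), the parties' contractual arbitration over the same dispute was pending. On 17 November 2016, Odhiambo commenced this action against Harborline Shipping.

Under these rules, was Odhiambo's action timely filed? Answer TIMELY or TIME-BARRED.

TIMELY

The claim accrued on 2 May 2012, when the wrongful act occurred.
The untolled deadline — 4 years after 2 May 2012 — is 2 May 2016.
The period was tolled for 275 days by the pending criminal prosecution (10 April 2013 to 10 January 2014), pushing the deadline to 1 February 2017.
Although a pending arbitration ran from 14 January 2016 to 2 May 2016, the stated rules do not make that a tolling event, so it is disregarded.
The other events in the timeline have no effect on the limitation period under the stated rules.
Filing on 17 November 2016 beat the 1 February 2017 deadline — the action is timely.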